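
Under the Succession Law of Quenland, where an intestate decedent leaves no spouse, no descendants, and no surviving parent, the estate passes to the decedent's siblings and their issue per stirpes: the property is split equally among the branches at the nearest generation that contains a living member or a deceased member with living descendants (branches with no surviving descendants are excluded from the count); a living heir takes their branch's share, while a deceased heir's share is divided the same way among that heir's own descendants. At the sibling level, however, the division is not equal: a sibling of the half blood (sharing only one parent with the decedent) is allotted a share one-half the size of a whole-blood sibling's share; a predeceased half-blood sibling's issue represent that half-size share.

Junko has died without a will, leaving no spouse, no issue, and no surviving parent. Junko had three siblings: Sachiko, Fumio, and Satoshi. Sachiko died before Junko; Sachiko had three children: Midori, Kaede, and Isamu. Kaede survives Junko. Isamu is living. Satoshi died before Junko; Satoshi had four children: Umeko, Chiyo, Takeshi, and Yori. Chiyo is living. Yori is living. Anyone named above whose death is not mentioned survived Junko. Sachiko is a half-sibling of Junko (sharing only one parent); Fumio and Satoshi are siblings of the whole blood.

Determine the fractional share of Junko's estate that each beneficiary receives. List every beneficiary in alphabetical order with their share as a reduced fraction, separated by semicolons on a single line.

Chiyo 1/10; Fumio 2/5; Isamu 1/15; Kaede 1/15; Midori 1/15; Takeshi 1/10; Umeko 1/10; Yori 1/10

No spouse, descendants, or parent survives, so the estate passes to Junko's siblings per stirpes.
Half-blood siblings count for one-half the weight of whole-blood siblings at the initial division.
Dividing 1 in proportion to weights (total weight 5/2): Sachiko (weight 1/2) → 1/5; Fumio (weight 1) → 2/5; Satoshi (weight 1) → 2/5.
Sachiko predeceased; the 1/5 allotted to Sachiko's branch passes to Sachiko's issue by representation.
The 1/5 is divided into 3 equal shares of 1/15 among Midori, Kaede, Isamu.
Midori is living and takes 1/15.
Kaede is living and takes 1/15.
Isamu is living and takes 1/15.
Fumio is living and takes 2/5.
Satoshi predeceased; the 2/5 allotted to Satoshi's branch passes to Satoshi's issue by representation.
The 2/5 is divided into 4 equal shares of 1/10 among Umeko, Chiyo, Takeshi, Yori.
Umeko is living and takes 1/10.
Chiyo is living and takes 1/10.
Takeshi is living and takes 1/10.
Yori is living and takes 1/10.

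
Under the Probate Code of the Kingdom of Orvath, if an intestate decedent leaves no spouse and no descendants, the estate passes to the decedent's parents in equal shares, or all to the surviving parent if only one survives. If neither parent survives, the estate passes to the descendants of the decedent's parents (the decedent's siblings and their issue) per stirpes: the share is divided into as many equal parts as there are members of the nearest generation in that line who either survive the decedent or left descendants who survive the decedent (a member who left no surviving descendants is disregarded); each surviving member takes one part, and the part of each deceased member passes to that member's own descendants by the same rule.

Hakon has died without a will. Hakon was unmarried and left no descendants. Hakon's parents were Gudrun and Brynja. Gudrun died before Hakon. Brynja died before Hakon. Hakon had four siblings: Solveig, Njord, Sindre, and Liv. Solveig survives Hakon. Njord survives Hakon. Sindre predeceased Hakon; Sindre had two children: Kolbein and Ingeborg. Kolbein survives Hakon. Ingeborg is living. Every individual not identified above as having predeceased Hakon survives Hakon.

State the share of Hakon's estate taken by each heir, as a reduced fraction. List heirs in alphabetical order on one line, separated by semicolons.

Ingeborg 1/8; Kolbein 1/8; Liv 1/4; Njord 1/4; Solveig 1/4

Neither parent survives and there are no descendants, so the estate passes to Hakon's siblings and their issue per stirpes.
The estate is divided into 4 equal shares of 1/4 among Solveig, Njord, Sindre, Liv.
Solveig is living and takes 1/4.
Njord is living and takes 1/4.
Sindre predeceased; the 1/4 allotted to Sindre's branch passes to Sindre's issue by representation.
The 1/4 is divided into 2 equal shares of 1/8 among Kolbein, Ingeborg.
Kolbein is living and takes 1/8.
Ingeborg is living and takes 1/8.
Liv is living and takes 1/4.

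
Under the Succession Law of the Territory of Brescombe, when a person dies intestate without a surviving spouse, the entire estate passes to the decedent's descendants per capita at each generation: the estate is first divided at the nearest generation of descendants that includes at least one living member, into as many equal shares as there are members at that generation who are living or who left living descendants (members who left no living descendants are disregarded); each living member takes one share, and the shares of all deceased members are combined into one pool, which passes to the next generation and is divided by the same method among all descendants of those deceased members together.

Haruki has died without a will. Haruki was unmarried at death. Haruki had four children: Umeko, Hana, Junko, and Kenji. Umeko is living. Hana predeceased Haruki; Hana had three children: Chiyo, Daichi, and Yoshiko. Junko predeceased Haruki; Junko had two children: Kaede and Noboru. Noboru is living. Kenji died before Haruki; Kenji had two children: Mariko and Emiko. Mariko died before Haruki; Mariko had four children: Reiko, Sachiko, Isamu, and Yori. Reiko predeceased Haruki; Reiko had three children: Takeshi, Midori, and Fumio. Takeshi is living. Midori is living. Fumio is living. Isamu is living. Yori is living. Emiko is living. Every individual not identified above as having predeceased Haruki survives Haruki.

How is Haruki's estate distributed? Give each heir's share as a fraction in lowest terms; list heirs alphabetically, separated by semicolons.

There is no surviving spouse, so the entire estate passes to Haruki's descendants per capita at each generation.
At generation 1 (Umeko, Hana, Junko, Kenji) there are 4 shares of (1)/4 = 1/4 each.
Living: Umeko — each takes 1/4.
Deceased: Hana, Junko, and Kenji. Their combined 3/4 is pooled and carried to generation 2.
At generation 2 (Chiyo, Daichi, Yoshiko, Kaede, Noboru, Mariko, Emiko) there are 7 shares of (3/4)/7 = 3/28 each.
Living: Chiyo, Daichi, Yoshiko, Kaede, Noboru, and Emiko — each takes 3/28.
Deceased: Mariko. That 3/28 share is carried to generation 3.
At generation 3 (Reiko, Sachiko, Isamu, Yori) there are 4 shares of (3/28)/4 = 3/112 each.
Living: Sachiko, Isamu, and Yori — each takes 3/112.
Deceased: Reiko. That 3/112 share is carried to generation 4.
At generation 4 (Takeshi, Midori, Fumio) there are 3 shares of (3/112)/3 = 1/112 each.
Living: Takeshi, Midori, and Fumio — each takes 1/112.

Chiyo 3/28; Daichi 3/28; Emiko 3/28; Fumio 1/112; Isamu 3/112; Kaede 3/28; Midori 1/112; Noboru 3/28; Sachiko 3/112; Takeshi 1/112; Umeko 1/4; Yori 3/112; Yoshiko 3/28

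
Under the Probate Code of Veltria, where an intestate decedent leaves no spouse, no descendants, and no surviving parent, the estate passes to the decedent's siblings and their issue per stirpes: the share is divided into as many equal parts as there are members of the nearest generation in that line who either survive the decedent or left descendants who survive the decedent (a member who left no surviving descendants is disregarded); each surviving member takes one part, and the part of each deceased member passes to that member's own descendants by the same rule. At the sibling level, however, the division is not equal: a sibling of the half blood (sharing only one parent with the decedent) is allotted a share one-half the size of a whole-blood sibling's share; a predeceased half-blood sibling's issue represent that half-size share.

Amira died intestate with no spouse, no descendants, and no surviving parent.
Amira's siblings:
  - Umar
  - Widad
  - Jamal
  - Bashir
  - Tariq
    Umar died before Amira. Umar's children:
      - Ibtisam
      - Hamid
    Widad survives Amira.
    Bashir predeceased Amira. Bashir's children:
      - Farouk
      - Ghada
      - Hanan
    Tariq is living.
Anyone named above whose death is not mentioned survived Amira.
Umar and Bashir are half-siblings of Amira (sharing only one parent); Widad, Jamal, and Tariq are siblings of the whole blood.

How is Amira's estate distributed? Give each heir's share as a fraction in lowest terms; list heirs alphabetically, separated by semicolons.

Farouk 1/24; Ghada 1/24; Hamid 1/16; Hanan 1/24; Ibtisam 1/16; Jamal 1/4; Tariq 1/4; Widad 1/4

No spouse, descendants, or parent survives, so the estate passes to Amira's siblings per stirpes.
Half-blood siblings count for one-half the weight of whole-blood siblings at the initial division.
Dividing 1 in proportion to weights (total weight 4): Umar (weight 1/2) → 1/8; Widad (weight 1) → 1/4; Jamal (weight 1) → 1/4; Bashir (weight 1/2) → 1/8; Tariq (weight 1) → 1/4.
Umar predeceased; the 1/8 allotted to Umar's branch passes to Umar's issue by representation.
The 1/8 is divided into 2 equal shares of 1/16 among Ibtisam, Hamid.
Ibtisam is living and takes 1/16.
Hamid is living and takes 1/16.
Widad is living and takes 1/4.
Jamal is living and takes 1/4.
Bashir predeceased; the 1/8 allotted to Bashir's branch passes to Bashir's issue by representation.
The 1/8 is divided into 3 equal shares of 1/24 among Farouk, Ghada, Hanan.
Farouk is living and takes 1/24.
Ghada is living and takes 1/24.
Hanan is living and takes 1/24.
Tariq is living and takes 1/4.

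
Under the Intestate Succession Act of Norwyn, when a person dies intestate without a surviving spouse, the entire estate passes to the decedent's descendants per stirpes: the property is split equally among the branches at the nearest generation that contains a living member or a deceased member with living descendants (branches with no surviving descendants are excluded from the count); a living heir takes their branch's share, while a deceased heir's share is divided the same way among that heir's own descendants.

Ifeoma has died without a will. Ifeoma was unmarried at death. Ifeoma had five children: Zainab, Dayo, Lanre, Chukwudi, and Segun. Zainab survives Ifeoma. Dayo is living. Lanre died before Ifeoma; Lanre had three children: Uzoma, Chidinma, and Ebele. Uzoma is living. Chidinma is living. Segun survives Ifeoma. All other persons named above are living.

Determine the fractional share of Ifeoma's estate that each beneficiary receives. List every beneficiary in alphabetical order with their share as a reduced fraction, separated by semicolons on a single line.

There is no surviving spouse, so the entire estate passes to Ifeoma's descendants per stirpes.
The estate is divided into 5 equal shares of 1/5 among Zainab, Dayo, Lanre, Chukwudi, Segun.
Zainab is living and takes 1/5.
Dayo is living and takes 1/5.
Lanre predeceased; the 1/5 allotted to Lanre's branch passes to Lanre's issue by representation.
The 1/5 is divided into 3 equal shares of 1/15 among Uzoma, Chidinma, Ebele.
Uzoma is living and takes 1/15.
Chidinma is living and takes 1/15.
Ebele is living and takes 1/15.
Chukwudi is living and takes 1/5.
Segun is living and takes 1/5.

Chidinma 1/15; Chukwudi 1/5; Dayo 1/5; Ebele 1/15; Segun 1/5; Uzoma 1/15; Zainab 1/5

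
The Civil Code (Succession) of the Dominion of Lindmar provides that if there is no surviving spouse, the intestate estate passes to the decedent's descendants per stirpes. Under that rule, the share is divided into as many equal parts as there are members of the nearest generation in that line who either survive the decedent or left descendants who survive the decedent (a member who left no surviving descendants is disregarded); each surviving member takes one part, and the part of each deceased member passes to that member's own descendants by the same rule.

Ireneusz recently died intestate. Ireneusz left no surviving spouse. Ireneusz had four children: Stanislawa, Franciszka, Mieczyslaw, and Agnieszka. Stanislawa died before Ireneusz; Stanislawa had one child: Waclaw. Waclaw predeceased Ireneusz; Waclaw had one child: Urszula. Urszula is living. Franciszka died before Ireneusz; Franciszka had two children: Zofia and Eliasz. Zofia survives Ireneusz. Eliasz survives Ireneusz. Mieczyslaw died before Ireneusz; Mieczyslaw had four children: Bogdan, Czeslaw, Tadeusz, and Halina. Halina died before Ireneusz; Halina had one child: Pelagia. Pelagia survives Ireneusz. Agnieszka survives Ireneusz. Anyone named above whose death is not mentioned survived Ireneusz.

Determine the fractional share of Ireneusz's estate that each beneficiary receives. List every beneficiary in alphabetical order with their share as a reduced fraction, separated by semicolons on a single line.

There is no surviving spouse, so the entire estate passes to Ireneusz's descendants per stirpes.
The estate is divided into 4 equal shares of 1/4 among Stanislawa, Franciszka, Mieczyslaw, Agnieszka.
Stanislawa predeceased; the 1/4 allotted to Stanislawa's branch passes to Stanislawa's issue by representation.
Waclaw's line is the sole branch at this level, so the full 1/4 passes to Waclaw's issue by representation.
Urszula is the sole taker at this level and receives the full 1/4.
Franciszka predeceased; the 1/4 allotted to Franciszka's branch passes to Franciszka's issue by representation.
The 1/4 is divided into 2 equal shares of 1/8 among Zofia, Eliasz.
Zofia is living and takes 1/8.
Eliasz is living and takes 1/8.
Mieczyslaw predeceased; the 1/4 allotted to Mieczyslaw's branch passes to Mieczyslaw's issue by representation.
The 1/4 is divided into 4 equal shares of 1/16 among Bogdan, Czeslaw, Tadeusz, Halina.
Bogdan is living and takes 1/16.
Czeslaw is living and takes 1/16.
Tadeusz is living and takes 1/16.
Halina predeceased; the 1/16 allotted to Halina's branch passes to Halina's issue by representation.
Pelagia is the sole taker at this level and receives the full 1/16.
Agnieszka is living and takes 1/4.

Agnieszka 1/4; Bogdan 1/16; Czeslaw 1/16; Eliasz 1/8; Pelagia 1/16; Tadeusz 1/16; Urszula 1/4; Zofia 1/8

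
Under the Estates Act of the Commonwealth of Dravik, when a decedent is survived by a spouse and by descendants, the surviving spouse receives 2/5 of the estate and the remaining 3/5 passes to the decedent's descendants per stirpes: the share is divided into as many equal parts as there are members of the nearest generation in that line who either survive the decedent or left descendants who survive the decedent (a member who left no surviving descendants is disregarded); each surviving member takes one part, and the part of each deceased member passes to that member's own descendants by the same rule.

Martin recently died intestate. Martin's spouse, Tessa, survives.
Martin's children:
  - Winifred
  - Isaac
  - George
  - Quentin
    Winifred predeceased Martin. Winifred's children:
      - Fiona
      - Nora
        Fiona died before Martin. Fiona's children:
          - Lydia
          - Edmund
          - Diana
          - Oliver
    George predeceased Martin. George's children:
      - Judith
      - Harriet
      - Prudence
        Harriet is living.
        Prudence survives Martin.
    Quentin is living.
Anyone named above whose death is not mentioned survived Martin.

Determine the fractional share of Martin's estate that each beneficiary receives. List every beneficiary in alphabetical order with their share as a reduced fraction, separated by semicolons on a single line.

Tessa, as surviving spouse, takes 2/5.
The remaining 3/5 passes to Martin's descendants per stirpes.
The 3/5 is divided into 4 equal shares of 3/20 among Winifred, Isaac, George, Quentin.
Winifred predeceased; the 3/20 allotted to Winifred's branch passes to Winifred's issue by representation.
The 3/20 is divided into 2 equal shares of 3/40 among Fiona, Nora.
Fiona predeceased; the 3/40 allotted to Fiona's branch passes to Fiona's issue by representation.
The 3/40 is divided into 4 equal shares of 3/160 among Lydia, Edmund, Diana, Oliver.
Lydia is living and takes 3/160.
Edmund is living and takes 3/160.
Diana is living and takes 3/160.
Oliver is living and takes 3/160.
Nora is living and takes 3/40.
Isaac is living and takes 3/20.
George predeceased; the 3/20 allotted to George's branch passes to George's issue by representation.
The 3/20 is divided into 3 equal shares of 1/20 among Judith, Harriet, Prudence.
Judith is living and takes 1/20.
Harriet is living and takes 1/20.
Prudence is living and takes 1/20.
Quentin is living and takes 3/20.

Diana 3/160; Edmund 3/160; Harriet 1/20; Isaac 3/20; Judith 1/20; Lydia 3/160; Nora 3/40; Oliver 3/160; Prudence 1/20; Quentin 3/20; Tessa 2/5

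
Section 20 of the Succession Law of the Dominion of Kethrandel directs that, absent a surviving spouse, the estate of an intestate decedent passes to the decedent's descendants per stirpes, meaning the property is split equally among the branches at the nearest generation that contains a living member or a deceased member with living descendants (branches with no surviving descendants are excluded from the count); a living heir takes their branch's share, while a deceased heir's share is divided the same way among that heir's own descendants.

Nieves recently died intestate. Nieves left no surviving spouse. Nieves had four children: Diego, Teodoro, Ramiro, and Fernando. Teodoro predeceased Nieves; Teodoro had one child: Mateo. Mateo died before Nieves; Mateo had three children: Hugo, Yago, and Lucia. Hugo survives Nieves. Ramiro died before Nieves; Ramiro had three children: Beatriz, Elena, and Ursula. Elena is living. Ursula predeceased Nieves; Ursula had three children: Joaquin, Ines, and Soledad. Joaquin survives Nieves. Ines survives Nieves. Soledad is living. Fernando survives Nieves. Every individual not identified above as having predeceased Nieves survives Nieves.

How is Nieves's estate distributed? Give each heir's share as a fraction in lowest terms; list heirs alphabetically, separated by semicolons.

There is no surviving spouse, so the entire estate passes to Nieves's descendants per stirpes.
The estate is divided into 4 equal shares of 1/4 among Diego, Teodoro, Ramiro, Fernando.
Diego is living and takes 1/4.
Teodoro predeceased; the 1/4 allotted to Teodoro's branch passes to Teodoro's issue by representation.
Mateo's line is the sole branch at this level, so the full 1/4 passes to Mateo's issue by representation.
The 1/4 is divided into 3 equal shares of 1/12 among Hugo, Yago, Lucia.
Hugo is living and takes 1/12.
Yago is living and takes 1/12.
Lucia is living and takes 1/12.
Ramiro predeceased; the 1/4 allotted to Ramiro's branch passes to Ramiro's issue by representation.
The 1/4 is divided into 3 equal shares of 1/12 among Beatriz, Elena, Ursula.
Beatriz is living and takes 1/12.
Elena is living and takes 1/12.
Ursula predeceased; the 1/12 allotted to Ursula's branch passes to Ursula's issue by representation.
The 1/12 is divided into 3 equal shares of 1/36 among Joaquin, Ines, Soledad.
Joaquin is living and takes 1/36.
Ines is living and takes 1/36.
Soledad is living and takes 1/36.
Fernando is living and takes 1/4.

Beatriz 1/12; Diego 1/4; Elena 1/12; Fernando 1/4; Hugo 1/12; Ines 1/36; Joaquin 1/36; Lucia 1/12; Soledad 1/36; Yago 1/12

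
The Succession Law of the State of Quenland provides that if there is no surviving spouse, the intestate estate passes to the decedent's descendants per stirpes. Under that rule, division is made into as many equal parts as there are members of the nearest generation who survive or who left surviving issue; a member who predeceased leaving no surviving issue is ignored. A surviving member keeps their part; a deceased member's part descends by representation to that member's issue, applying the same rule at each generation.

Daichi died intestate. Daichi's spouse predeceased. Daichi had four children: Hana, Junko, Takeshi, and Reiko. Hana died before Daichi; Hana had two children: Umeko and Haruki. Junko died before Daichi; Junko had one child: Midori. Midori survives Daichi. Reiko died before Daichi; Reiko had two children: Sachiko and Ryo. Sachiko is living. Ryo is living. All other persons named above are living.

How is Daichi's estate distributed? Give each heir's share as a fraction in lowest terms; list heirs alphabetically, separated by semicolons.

There is no surviving spouse, so the entire estate passes to Daichi's descendants per stirpes.
The estate is divided into 4 equal shares of 1/4 among Hana, Junko, Takeshi, Reiko.
Hana predeceased; the 1/4 allotted to Hana's branch passes to Hana's issue by representation.
The 1/4 is divided into 2 equal shares of 1/8 among Umeko, Haruki.
Umeko is living and takes 1/8.
Haruki is living and takes 1/8.
Junko predeceased; the 1/4 allotted to Junko's branch passes to Junko's issue by representation.
Midori is the sole taker at this level and receives the full 1/4.
Takeshi is living and takes 1/4.
Reiko predeceased; the 1/4 allotted to Reiko's branch passes to Reiko's issue by representation.
The 1/4 is divided into 2 equal shares of 1/8 among Sachiko, Ryo.
Sachiko is living and takes 1/8.
Ryo is living and takes 1/8.

Haruki 1/8; Midori 1/4; Ryo 1/8; Sachiko 1/8; Takeshi 1/4; Umeko 1/8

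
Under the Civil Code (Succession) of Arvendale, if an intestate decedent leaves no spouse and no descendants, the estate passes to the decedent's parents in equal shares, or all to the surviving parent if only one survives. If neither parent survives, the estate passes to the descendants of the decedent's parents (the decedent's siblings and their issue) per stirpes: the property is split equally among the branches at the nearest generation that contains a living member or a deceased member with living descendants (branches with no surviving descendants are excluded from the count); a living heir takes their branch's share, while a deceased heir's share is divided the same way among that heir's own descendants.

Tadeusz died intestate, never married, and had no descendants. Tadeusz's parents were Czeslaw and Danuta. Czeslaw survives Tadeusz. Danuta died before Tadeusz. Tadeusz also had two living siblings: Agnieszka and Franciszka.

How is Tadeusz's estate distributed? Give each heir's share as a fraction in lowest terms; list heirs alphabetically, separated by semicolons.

Czeslaw 1

Only one parent, Czeslaw, survives, so Czeslaw takes the entire estate. The siblings take nothing because a surviving parent has priority.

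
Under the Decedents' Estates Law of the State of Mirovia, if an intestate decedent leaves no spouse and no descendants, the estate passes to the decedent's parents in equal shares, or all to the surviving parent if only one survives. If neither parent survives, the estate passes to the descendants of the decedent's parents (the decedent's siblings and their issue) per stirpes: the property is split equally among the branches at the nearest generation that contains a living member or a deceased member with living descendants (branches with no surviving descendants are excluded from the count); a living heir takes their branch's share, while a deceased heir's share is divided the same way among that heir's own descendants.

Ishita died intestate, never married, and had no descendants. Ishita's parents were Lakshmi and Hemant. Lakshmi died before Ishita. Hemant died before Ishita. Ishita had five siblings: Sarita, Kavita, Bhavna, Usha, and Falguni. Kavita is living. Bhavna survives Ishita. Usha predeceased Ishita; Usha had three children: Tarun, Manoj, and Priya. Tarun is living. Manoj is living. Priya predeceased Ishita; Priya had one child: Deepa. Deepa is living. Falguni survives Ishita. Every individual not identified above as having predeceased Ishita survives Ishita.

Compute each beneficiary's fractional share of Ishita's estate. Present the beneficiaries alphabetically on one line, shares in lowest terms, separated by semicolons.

Neither parent survives and there are no descendants, so the estate passes to Ishita's siblings and their issue per stirpes.
The estate is divided into 5 equal shares of 1/5 among Sarita, Kavita, Bhavna, Usha, Falguni.
Sarita is living and takes 1/5.
Kavita is living and takes 1/5.
Bhavna is living and takes 1/5.
Usha predeceased; the 1/5 allotted to Usha's branch passes to Usha's issue by representation.
The 1/5 is divided into 3 equal shares of 1/15 among Tarun, Manoj, Priya.
Tarun is living and takes 1/15.
Manoj is living and takes 1/15.
Priya predeceased; the 1/15 allotted to Priya's branch passes to Priya's issue by representation.
Deepa is the sole taker at this level and receives the full 1/15.
Falguni is living and takes 1/5.

Bhavna 1/5; Deepa 1/15; Falguni 1/5; Kavita 1/5; Manoj 1/15; Sarita 1/5; Tarun 1/15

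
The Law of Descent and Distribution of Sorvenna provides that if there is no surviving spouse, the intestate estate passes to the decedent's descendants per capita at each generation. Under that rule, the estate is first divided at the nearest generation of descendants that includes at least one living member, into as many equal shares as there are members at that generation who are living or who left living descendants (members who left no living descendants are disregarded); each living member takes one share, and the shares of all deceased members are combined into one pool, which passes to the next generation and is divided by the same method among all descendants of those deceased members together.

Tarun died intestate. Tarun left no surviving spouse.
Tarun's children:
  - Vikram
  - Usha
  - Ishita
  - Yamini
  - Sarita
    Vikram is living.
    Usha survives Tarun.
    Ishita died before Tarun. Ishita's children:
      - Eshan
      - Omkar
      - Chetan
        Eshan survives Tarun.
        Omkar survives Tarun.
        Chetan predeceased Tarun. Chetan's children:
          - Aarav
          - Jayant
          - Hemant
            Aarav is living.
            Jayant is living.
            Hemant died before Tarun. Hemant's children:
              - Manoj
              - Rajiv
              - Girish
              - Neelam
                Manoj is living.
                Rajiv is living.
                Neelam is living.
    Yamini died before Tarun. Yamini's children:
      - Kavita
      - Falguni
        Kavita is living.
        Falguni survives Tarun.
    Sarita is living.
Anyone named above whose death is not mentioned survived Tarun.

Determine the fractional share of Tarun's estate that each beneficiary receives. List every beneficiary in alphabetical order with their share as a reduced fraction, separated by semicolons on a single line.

Aarav 2/75; Eshan 2/25; Falguni 2/25; Girish 1/150; Jayant 2/75; Kavita 2/25; Manoj 1/150; Neelam 1/150; Omkar 2/25; Rajiv 1/150; Sarita 1/5; Usha 1/5; Vikram 1/5

There is no surviving spouse, so the entire estate passes to Tarun's descendants per capita at each generation.
At generation 1 (Vikram, Usha, Ishita, Yamini, Sarita) there are 5 shares of (1)/5 = 1/5 each.
Living: Vikram, Usha, and Sarita — each takes 1/5.
Deceased: Ishita and Yamini. Their combined 2/5 is pooled and carried to generation 2.
At generation 2 (Eshan, Omkar, Chetan, Kavita, Falguni) there are 5 shares of (2/5)/5 = 2/25 each.
Living: Eshan, Omkar, Kavita, and Falguni — each takes 2/25.
Deceased: Chetan. That 2/25 share is carried to generation 3.
At generation 3 (Aarav, Jayant, Hemant) there are 3 shares of (2/25)/3 = 2/75 each.
Living: Aarav and Jayant — each takes 2/75.
Deceased: Hemant. That 2/75 share is carried to generation 4.
At generation 4 (Manoj, Rajiv, Girish, Neelam) there are 4 shares of (2/75)/4 = 1/150 each.
Living: Manoj, Rajiv, Girish, and Neelam — each takes 1/150.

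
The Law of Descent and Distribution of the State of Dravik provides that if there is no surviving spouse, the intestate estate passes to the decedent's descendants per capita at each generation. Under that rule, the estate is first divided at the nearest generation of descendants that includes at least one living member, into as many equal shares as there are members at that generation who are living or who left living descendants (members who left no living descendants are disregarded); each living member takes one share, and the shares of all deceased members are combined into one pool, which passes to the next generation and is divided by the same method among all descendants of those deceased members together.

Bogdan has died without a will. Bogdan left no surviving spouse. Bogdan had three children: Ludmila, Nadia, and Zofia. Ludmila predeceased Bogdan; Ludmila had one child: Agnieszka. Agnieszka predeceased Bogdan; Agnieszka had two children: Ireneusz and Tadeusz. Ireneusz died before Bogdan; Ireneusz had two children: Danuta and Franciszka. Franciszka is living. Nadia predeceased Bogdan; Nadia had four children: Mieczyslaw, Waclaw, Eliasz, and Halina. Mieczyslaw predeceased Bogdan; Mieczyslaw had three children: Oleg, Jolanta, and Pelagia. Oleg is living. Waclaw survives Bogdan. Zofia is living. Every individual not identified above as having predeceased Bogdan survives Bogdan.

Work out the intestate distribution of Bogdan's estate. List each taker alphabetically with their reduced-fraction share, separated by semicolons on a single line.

Danuta 2/75; Eliasz 2/15; Franciszka 2/75; Halina 2/15; Jolanta 4/75; Oleg 4/75; Pelagia 4/75; Tadeusz 4/75; Waclaw 2/15; Zofia 1/3

There is no surviving spouse, so the entire estate passes to Bogdan's descendants per capita at each generation.
At generation 1 (Ludmila, Nadia, Zofia) there are 3 shares of (1)/3 = 1/3 each.
Living: Zofia — each takes 1/3.
Deceased: Ludmila and Nadia. Their combined 2/3 is pooled and carried to generation 2.
At generation 2 (Agnieszka, Mieczyslaw, Waclaw, Eliasz, Halina) there are 5 shares of (2/3)/5 = 2/15 each.
Living: Waclaw, Eliasz, and Halina — each takes 2/15.
Deceased: Agnieszka and Mieczyslaw. Their combined 4/15 is pooled and carried to generation 3.
At generation 3 (Ireneusz, Tadeusz, Oleg, Jolanta, Pelagia) there are 5 shares of (4/15)/5 = 4/75 each.
Living: Tadeusz, Oleg, Jolanta, and Pelagia — each takes 4/75.
Deceased: Ireneusz. That 4/75 share is carried to generation 4.
At generation 4 (Danuta, Franciszka) there are 2 shares of (4/75)/2 = 2/75 each.
Living: Danuta and Franciszka — each takes 2/75.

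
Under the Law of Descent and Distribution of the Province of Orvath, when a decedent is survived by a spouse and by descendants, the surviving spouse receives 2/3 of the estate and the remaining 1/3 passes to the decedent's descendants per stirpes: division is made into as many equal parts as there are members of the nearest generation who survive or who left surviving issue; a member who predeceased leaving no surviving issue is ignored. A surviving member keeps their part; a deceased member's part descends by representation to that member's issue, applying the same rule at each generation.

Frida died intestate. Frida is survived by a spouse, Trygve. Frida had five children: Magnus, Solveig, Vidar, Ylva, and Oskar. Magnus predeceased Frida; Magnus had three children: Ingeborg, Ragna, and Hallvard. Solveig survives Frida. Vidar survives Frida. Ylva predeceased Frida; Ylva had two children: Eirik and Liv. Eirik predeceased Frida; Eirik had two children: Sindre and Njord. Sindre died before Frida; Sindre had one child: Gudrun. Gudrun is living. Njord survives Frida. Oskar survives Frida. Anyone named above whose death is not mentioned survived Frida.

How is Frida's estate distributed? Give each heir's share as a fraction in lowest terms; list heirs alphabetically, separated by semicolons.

Trygve, as surviving spouse, takes 2/3.
The remaining 1/3 passes to Frida's descendants per stirpes.
The 1/3 is divided into 5 equal shares of 1/15 among Magnus, Solveig, Vidar, Ylva, Oskar.
Magnus predeceased; the 1/15 allotted to Magnus's branch passes to Magnus's issue by representation.
The 1/15 is divided into 3 equal shares of 1/45 among Ingeborg, Ragna, Hallvard.
Ingeborg is living and takes 1/45.
Ragna is living and takes 1/45.
Hallvard is living and takes 1/45.
Solveig is living and takes 1/15.
Vidar is living and takes 1/15.
Ylva predeceased; the 1/15 allotted to Ylva's branch passes to Ylva's issue by representation.
The 1/15 is divided into 2 equal shares of 1/30 among Eirik, Liv.
Eirik predeceased; the 1/30 allotted to Eirik's branch passes to Eirik's issue by representation.
The 1/30 is divided into 2 equal shares of 1/60 among Sindre, Njord.
Sindre predeceased; the 1/60 allotted to Sindre's branch passes to Sindre's issue by representation.
Gudrun is the sole taker at this level and receives the full 1/60.
Njord is living and takes 1/60.
Liv is living and takes 1/30.
Oskar is living and takes 1/15.

Gudrun 1/60; Hallvard 1/45; Ingeborg 1/45; Liv 1/30; Njord 1/60; Oskar 1/15; Ragna 1/45; Solveig 1/15; Trygve 2/3; Vidar 1/15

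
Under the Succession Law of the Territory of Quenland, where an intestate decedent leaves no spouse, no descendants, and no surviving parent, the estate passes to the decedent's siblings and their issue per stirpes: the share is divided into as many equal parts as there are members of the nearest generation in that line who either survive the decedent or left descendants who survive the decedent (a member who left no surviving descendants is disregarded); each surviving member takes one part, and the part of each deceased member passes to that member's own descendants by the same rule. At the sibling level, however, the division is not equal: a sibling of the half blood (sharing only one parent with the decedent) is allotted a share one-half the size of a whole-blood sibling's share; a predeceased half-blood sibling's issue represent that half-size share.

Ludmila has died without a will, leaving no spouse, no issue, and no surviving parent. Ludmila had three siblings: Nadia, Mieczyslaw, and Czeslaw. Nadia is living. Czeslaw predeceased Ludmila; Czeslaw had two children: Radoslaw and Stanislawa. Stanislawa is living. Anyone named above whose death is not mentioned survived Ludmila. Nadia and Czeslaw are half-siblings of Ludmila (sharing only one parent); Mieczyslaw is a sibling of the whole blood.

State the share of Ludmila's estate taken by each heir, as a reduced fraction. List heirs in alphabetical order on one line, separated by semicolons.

No spouse, descendants, or parent survives, so the estate passes to Ludmila's siblings per stirpes.
Half-blood siblings count for one-half the weight of whole-blood siblings at the initial division.
Dividing 1 in proportion to weights (total weight 2): Nadia (weight 1/2) → 1/4; Mieczyslaw (weight 1) → 1/2; Czeslaw (weight 1/2) → 1/4.
Nadia is living and takes 1/4.
Mieczyslaw is living and takes 1/2.
Czeslaw predeceased; the 1/4 allotted to Czeslaw's branch passes to Czeslaw's issue by representation.
The 1/4 is divided into 2 equal shares of 1/8 among Radoslaw, Stanislawa.
Radoslaw is living and takes 1/8.
Stanislawa is living and takes 1/8.

Mieczyslaw 1/2; Nadia 1/4; Radoslaw 1/8; Stanislawa 1/8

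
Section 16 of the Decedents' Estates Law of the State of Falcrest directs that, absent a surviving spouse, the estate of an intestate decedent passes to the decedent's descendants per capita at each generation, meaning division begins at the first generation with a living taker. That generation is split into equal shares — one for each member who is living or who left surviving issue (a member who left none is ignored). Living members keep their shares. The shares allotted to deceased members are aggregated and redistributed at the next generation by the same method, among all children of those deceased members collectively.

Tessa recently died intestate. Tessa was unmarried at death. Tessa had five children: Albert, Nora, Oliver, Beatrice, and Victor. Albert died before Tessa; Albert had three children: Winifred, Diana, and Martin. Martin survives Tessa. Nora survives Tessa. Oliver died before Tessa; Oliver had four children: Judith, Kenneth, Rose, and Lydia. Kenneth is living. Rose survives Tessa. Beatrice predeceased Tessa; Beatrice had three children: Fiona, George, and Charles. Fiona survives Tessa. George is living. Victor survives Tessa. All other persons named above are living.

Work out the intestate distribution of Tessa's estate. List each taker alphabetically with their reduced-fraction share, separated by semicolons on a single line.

There is no surviving spouse, so the entire estate passes to Tessa's descendants per capita at each generation.
At generation 1 (Albert, Nora, Oliver, Beatrice, Victor) there are 5 shares of (1)/5 = 1/5 each.
Living: Nora and Victor — each takes 1/5.
Deceased: Albert, Oliver, and Beatrice. Their combined 3/5 is pooled and carried to generation 2.
At generation 2 (Winifred, Diana, Martin, Judith, Kenneth, Rose, Lydia, Fiona, George, Charles) there are 10 shares of (3/5)/10 = 3/50 each.
Living: Winifred, Diana, Martin, Judith, Kenneth, Rose, Lydia, Fiona, George, and Charles — each takes 3/50.

Charles 3/50; Diana 3/50; Fiona 3/50; George 3/50; Judith 3/50; Kenneth 3/50; Lydia 3/50; Martin 3/50; Nora 1/5; Rose 3/50; Victor 1/5; Winifred 3/50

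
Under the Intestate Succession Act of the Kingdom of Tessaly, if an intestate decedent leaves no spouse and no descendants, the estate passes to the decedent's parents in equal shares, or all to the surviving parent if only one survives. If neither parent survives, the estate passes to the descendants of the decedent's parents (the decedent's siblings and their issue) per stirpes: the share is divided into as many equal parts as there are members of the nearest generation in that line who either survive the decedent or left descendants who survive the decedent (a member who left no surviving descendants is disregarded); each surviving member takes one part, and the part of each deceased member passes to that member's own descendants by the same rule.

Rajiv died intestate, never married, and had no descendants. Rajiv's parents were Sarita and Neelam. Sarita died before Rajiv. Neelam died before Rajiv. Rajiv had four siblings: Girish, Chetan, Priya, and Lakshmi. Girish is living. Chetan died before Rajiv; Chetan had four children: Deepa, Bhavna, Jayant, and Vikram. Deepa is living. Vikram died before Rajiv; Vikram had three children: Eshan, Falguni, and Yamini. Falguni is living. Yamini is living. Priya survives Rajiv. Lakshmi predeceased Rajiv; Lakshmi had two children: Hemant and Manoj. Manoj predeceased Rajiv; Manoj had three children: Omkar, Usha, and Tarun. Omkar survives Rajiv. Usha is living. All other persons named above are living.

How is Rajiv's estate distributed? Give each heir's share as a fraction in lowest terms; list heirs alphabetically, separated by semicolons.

Neither parent survives and there are no descendants, so the estate passes to Rajiv's siblings and their issue per stirpes.
The estate is divided into 4 equal shares of 1/4 among Girish, Chetan, Priya, Lakshmi.
Girish is living and takes 1/4.
Chetan predeceased; the 1/4 allotted to Chetan's branch passes to Chetan's issue by representation.
The 1/4 is divided into 4 equal shares of 1/16 among Deepa, Bhavna, Jayant, Vikram.
Deepa is living and takes 1/16.
Bhavna is living and takes 1/16.
Jayant is living and takes 1/16.
Vikram predeceased; the 1/16 allotted to Vikram's branch passes to Vikram's issue by representation.
The 1/16 is divided into 3 equal shares of 1/48 among Eshan, Falguni, Yamini.
Eshan is living and takes 1/48.
Falguni is living and takes 1/48.
Yamini is living and takes 1/48.
Priya is living and takes 1/4.
Lakshmi predeceased; the 1/4 allotted to Lakshmi's branch passes to Lakshmi's issue by representation.
The 1/4 is divided into 2 equal shares of 1/8 among Hemant, Manoj.
Hemant is living and takes 1/8.
Manoj predeceased; the 1/8 allotted to Manoj's branch passes to Manoj's issue by representation.
The 1/8 is divided into 3 equal shares of 1/24 among Omkar, Usha, Tarun.
Omkar is living and takes 1/24.
Usha is living and takes 1/24.
Tarun is living and takes 1/24.

Bhavna 1/16; Deepa 1/16; Eshan 1/48; Falguni 1/48; Girish 1/4; Hemant 1/8; Jayant 1/16; Omkar 1/24; Priya 1/4; Tarun 1/24; Usha 1/24; Yamini 1/48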